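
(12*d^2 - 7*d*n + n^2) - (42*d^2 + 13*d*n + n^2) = -30*d^2 - 20*d*n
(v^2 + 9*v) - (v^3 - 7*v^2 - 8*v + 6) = -v^3 + 8*v^2 + 17*v - 6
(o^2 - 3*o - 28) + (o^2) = 2*o^2 - 3*o - 28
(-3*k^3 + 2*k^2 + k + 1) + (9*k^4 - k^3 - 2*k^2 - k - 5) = 9*k^4 - 4*k^3 - 4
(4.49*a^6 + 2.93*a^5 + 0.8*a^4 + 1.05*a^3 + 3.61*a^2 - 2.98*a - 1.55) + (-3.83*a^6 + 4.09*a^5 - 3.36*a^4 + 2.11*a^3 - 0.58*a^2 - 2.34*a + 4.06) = 0.66*a^6 + 7.02*a^5 - 2.56*a^4 + 3.16*a^3 + 3.03*a^2 - 5.32*a + 2.51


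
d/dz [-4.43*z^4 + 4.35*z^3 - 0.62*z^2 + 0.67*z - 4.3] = -17.72*z^3 + 13.05*z^2 - 1.24*z + 0.67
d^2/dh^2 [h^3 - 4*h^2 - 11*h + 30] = 6*h - 8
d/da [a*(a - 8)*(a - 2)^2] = 4*a^3 - 36*a^2 + 72*a - 32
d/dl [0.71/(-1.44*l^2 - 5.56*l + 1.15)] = (2.0448*l + 3.9476)/(1.44*l^2 + 5.56*l - 1.15)^2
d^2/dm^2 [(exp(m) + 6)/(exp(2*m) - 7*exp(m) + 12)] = (exp(4*m) + 31*exp(3*m) - 198*exp(2*m) + 90*exp(m) + 648)*exp(m)/(exp(6*m) - 21*exp(5*m) + 183*exp(4*m) - 847*exp(3*m) + 2196*exp(2*m) - 3024*exp(m) + 1728)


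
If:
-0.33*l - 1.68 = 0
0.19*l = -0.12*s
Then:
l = -5.09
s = 8.06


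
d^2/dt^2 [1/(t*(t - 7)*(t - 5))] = 2*(6*t^4 - 96*t^3 + 537*t^2 - 1260*t + 1225)/(t^3*(t^6 - 36*t^5 + 537*t^4 - 4248*t^3 + 18795*t^2 - 44100*t + 42875))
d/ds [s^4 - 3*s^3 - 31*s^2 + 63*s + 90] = 4*s^3 - 9*s^2 - 62*s + 63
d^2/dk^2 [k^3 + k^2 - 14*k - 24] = 6*k + 2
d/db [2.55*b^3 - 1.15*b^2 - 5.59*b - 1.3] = 7.65*b^2 - 2.3*b - 5.59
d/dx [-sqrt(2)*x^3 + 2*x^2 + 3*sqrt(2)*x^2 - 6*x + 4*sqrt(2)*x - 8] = -3*sqrt(2)*x^2 + 4*x + 6*sqrt(2)*x - 6 + 4*sqrt(2)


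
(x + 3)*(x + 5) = x^2 + 8*x + 15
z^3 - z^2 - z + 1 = (z - 1)^2*(z + 1)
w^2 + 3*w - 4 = (w - 1)*(w + 4)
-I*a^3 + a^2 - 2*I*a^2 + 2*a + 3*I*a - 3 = (a + 3)*(a + I)*(-I*a + I)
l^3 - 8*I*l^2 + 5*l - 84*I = (l - 7*I)*(l - 4*I)*(l + 3*I)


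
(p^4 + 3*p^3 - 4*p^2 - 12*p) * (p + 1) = p^5 + 4*p^4 - p^3 - 16*p^2 - 12*p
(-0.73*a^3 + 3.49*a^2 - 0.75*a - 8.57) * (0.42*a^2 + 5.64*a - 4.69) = -0.3066*a^5 - 2.6514*a^4 + 22.7923*a^3 - 24.1975*a^2 - 44.8173*a + 40.1933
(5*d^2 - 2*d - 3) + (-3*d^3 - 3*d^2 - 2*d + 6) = -3*d^3 + 2*d^2 - 4*d + 3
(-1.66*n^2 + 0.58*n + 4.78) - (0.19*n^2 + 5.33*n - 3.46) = -1.85*n^2 - 4.75*n + 8.24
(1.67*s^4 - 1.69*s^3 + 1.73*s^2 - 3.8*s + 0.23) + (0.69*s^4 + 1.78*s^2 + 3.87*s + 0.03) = 2.36*s^4 - 1.69*s^3 + 3.51*s^2 + 0.0700000000000003*s + 0.26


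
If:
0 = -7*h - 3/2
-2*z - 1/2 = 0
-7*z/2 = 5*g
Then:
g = 7/40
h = -3/14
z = -1/4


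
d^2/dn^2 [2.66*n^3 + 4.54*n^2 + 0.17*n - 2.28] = 15.96*n + 9.08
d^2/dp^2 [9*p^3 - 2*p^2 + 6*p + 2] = 54*p - 4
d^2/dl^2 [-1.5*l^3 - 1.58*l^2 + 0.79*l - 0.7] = -9.0*l - 3.16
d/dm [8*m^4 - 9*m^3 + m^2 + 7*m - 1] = 32*m^3 - 27*m^2 + 2*m + 7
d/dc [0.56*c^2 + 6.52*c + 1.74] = 1.12*c + 6.52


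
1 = 1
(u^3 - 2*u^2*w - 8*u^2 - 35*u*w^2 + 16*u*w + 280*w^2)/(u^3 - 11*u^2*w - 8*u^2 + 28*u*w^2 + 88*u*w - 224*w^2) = (u + 5*w)/(u - 4*w)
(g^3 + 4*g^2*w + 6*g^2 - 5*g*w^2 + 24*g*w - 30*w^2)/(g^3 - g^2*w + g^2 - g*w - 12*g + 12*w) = (g^2 + 5*g*w + 6*g + 30*w)/(g^2 + g - 12)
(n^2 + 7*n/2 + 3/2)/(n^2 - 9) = (n + 1/2)/(n - 3)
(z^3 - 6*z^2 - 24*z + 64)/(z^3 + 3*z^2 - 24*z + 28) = (z^2 - 4*z - 32)/(z^2 + 5*z - 14)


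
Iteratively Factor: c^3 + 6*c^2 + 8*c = (c)*(c^2 + 6*c + 8) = c*(c + 2)*(c + 4)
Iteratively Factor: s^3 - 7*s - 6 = (s - 3)*(s^2 + 3*s + 2) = (s - 3)*(s + 2)*(s + 1)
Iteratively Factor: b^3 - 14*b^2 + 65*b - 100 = (b - 5)*(b^2 - 9*b + 20) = (b - 5)*(b - 4)*(b - 5)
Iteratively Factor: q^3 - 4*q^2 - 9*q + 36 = (q - 3)*(q^2 - q - 12) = (q - 4)*(q - 3)*(q + 3)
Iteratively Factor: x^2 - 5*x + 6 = (x - 2)*(x - 3)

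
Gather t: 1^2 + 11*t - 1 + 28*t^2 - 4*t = 28*t^2 + 7*t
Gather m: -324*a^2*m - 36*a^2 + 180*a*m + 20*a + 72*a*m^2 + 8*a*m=-36*a^2 + 72*a*m^2 + 20*a + m*(-324*a^2 + 188*a)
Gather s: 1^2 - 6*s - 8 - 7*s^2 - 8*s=-7*s^2 - 14*s - 7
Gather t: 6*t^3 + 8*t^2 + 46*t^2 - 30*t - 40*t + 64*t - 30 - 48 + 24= 6*t^3 + 54*t^2 - 6*t - 54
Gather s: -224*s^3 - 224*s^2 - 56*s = -224*s^3 - 224*s^2 - 56*s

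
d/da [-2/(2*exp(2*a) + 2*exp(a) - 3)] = (8*exp(a) + 4)*exp(a)/(2*exp(2*a) + 2*exp(a) - 3)^2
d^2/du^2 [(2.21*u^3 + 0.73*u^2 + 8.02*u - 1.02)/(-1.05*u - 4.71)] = (-4.87305*u^3 - 65.57733*u^2 - 294.161166*u + 49.186134)/(1.157625*u^3 + 15.578325*u^2 + 69.879915*u + 104.487111)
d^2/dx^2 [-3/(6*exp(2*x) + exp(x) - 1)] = 3*(-2*(12*exp(x) + 1)^2*exp(x) + (24*exp(x) + 1)*(6*exp(2*x) + exp(x) - 1))*exp(x)/(6*exp(2*x) + exp(x) - 1)^3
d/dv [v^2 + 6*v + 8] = 2*v + 6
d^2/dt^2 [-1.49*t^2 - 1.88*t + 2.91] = -2.98000000000000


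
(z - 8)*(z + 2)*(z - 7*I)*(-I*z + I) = -I*z^4 - 7*z^3 + 7*I*z^3 + 49*z^2 + 10*I*z^2 + 70*z - 16*I*z - 112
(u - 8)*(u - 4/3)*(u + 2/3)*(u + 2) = u^4 - 20*u^3/3 - 116*u^2/9 + 16*u + 128/9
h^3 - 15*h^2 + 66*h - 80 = (h - 8)*(h - 5)*(h - 2)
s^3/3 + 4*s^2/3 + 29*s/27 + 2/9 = (s/3 + 1)*(s + 1/3)*(s + 2/3)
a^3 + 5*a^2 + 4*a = a*(a + 1)*(a + 4)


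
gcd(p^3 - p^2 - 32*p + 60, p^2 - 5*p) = p - 5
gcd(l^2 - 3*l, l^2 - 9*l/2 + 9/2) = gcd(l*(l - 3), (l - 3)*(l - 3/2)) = l - 3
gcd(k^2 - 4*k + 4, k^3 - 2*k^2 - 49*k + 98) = k - 2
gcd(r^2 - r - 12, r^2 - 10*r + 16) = 1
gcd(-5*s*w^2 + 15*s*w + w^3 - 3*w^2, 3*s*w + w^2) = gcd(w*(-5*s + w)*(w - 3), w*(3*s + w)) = w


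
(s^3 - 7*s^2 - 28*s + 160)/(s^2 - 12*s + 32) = s + 5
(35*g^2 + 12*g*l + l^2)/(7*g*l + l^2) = (5*g + l)/l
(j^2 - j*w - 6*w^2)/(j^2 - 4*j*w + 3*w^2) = (-j - 2*w)/(-j + w)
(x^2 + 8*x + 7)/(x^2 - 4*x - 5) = (x + 7)/(x - 5)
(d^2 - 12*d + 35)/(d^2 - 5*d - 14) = (d - 5)/(d + 2)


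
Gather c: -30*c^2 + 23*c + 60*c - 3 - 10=-30*c^2 + 83*c - 13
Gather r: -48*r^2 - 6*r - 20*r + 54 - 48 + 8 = -48*r^2 - 26*r + 14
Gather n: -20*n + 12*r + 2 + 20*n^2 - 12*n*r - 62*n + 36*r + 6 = 20*n^2 + n*(-12*r - 82) + 48*r + 8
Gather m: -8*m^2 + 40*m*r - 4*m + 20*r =-8*m^2 + m*(40*r - 4) + 20*r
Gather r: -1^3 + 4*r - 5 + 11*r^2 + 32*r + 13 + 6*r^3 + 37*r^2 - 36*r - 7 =6*r^3 + 48*r^2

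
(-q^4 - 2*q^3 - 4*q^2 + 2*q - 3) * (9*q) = -9*q^5 - 18*q^4 - 36*q^3 + 18*q^2 - 27*q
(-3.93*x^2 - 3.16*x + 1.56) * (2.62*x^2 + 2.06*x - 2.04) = -10.2966*x^4 - 16.375*x^3 + 5.5948*x^2 + 9.66*x - 3.1824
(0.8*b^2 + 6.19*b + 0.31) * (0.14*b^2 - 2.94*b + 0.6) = 0.112*b^4 - 1.4854*b^3 - 17.6752*b^2 + 2.8026*b + 0.186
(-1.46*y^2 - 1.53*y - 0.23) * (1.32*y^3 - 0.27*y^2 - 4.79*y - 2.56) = -1.9272*y^5 - 1.6254*y^4 + 7.1029*y^3 + 11.1284*y^2 + 5.0185*y + 0.5888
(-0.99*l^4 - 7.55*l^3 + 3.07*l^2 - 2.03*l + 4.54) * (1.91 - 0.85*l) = 0.8415*l^5 + 4.5266*l^4 - 17.03*l^3 + 7.5892*l^2 - 7.7363*l + 8.6714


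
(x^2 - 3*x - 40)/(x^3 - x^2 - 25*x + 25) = (x - 8)/(x^2 - 6*x + 5)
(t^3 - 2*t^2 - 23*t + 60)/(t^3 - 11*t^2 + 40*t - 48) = (t + 5)/(t - 4)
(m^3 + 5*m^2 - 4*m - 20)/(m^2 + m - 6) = (m^2 + 7*m + 10)/(m + 3)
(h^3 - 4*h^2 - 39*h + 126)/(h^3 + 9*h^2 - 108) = (h - 7)/(h + 6)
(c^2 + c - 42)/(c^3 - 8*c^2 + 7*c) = (c^2 + c - 42)/(c*(c^2 - 8*c + 7))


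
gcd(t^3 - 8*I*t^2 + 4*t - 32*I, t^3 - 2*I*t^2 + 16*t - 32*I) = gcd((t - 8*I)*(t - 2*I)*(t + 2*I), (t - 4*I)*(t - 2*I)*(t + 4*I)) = t - 2*I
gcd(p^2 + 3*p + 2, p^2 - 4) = p + 2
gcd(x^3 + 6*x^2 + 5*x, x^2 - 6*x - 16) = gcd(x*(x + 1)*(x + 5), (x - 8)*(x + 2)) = 1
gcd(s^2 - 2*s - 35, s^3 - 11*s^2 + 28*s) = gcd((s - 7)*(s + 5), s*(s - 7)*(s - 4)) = s - 7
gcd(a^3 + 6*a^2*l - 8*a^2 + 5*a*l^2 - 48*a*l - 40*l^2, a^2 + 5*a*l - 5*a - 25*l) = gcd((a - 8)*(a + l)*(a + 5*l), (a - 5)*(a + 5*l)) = a + 5*l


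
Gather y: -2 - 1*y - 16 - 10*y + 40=22 - 11*y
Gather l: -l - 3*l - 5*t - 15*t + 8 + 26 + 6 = -4*l - 20*t + 40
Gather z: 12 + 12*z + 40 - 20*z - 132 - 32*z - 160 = -40*z - 240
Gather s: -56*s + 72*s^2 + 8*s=72*s^2 - 48*s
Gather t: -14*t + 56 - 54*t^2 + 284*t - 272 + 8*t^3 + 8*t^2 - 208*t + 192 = 8*t^3 - 46*t^2 + 62*t - 24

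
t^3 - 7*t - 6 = (t - 3)*(t + 1)*(t + 2)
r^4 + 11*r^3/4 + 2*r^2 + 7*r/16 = r*(r + 1/2)^2*(r + 7/4)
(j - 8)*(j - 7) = j^2 - 15*j + 56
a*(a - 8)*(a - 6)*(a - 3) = a^4 - 17*a^3 + 90*a^2 - 144*a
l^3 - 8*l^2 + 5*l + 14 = (l - 7)*(l - 2)*(l + 1)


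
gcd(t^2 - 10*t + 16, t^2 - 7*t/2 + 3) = t - 2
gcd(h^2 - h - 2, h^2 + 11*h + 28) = 1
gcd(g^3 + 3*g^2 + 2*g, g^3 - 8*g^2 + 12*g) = g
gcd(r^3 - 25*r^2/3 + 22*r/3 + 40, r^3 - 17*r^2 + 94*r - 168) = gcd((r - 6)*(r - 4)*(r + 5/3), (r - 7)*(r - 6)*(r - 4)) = r^2 - 10*r + 24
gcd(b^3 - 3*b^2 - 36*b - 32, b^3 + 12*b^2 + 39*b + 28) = b^2 + 5*b + 4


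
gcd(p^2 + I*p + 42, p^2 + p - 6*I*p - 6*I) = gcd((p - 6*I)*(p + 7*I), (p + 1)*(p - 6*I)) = p - 6*I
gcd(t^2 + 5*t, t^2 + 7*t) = t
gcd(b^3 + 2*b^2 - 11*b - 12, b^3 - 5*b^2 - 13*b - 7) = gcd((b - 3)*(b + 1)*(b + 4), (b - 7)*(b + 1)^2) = b + 1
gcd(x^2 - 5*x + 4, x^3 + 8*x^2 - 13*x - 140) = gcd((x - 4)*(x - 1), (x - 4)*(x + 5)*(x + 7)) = x - 4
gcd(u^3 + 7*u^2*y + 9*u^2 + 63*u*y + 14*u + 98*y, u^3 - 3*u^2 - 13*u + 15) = 1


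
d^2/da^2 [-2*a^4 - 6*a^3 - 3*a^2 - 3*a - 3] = -24*a^2 - 36*a - 6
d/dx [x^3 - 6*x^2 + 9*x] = 3*x^2 - 12*x + 9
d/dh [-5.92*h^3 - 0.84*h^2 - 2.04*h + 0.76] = -17.76*h^2 - 1.68*h - 2.04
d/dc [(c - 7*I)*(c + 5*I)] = 2*c - 2*I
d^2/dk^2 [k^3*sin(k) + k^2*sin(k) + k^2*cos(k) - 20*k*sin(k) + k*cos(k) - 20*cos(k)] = -k^3*sin(k) - k^2*sin(k) + 5*k^2*cos(k) + 22*k*sin(k) + 3*k*cos(k) - 18*cos(k)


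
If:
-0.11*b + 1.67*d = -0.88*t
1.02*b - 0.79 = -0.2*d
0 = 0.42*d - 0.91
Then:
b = 0.35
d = 2.17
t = -4.07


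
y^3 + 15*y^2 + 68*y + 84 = (y + 2)*(y + 6)*(y + 7)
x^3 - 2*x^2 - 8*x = x*(x - 4)*(x + 2)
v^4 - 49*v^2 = v^2*(v - 7)*(v + 7)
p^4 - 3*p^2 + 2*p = p*(p - 1)^2*(p + 2)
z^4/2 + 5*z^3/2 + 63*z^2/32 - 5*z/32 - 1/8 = (z/2 + 1/2)*(z - 1/4)*(z + 1/4)*(z + 4)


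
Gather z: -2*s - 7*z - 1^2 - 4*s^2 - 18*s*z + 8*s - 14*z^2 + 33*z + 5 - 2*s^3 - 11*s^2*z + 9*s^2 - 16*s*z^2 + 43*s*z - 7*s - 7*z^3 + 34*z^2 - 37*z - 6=-2*s^3 + 5*s^2 - s - 7*z^3 + z^2*(20 - 16*s) + z*(-11*s^2 + 25*s - 11) - 2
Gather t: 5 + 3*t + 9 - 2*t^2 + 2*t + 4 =-2*t^2 + 5*t + 18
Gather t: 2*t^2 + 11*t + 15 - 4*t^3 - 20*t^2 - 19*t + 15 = -4*t^3 - 18*t^2 - 8*t + 30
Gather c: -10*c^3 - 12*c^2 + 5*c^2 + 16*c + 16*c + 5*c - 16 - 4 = -10*c^3 - 7*c^2 + 37*c - 20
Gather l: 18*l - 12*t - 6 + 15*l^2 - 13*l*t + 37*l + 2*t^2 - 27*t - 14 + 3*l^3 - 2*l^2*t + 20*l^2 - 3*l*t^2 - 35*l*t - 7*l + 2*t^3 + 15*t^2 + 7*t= 3*l^3 + l^2*(35 - 2*t) + l*(-3*t^2 - 48*t + 48) + 2*t^3 + 17*t^2 - 32*t - 20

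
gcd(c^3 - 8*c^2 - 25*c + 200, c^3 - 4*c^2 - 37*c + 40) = c^2 - 3*c - 40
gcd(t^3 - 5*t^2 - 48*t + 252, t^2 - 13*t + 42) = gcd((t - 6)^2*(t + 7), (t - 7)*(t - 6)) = t - 6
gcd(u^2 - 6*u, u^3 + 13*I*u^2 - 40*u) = u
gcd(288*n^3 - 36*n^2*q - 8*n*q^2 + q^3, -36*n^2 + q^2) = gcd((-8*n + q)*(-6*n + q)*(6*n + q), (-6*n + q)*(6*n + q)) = -36*n^2 + q^2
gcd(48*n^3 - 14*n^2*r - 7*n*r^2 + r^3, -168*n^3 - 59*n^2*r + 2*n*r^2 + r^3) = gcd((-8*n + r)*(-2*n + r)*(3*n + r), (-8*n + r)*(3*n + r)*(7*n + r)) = -24*n^2 - 5*n*r + r^2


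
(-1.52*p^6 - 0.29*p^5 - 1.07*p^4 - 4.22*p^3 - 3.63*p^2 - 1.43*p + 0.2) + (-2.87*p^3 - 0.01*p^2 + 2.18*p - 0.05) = -1.52*p^6 - 0.29*p^5 - 1.07*p^4 - 7.09*p^3 - 3.64*p^2 + 0.75*p + 0.15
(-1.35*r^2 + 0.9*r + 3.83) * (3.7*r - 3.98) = -4.995*r^3 + 8.703*r^2 + 10.589*r - 15.2434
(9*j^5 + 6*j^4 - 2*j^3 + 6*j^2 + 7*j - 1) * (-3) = -27*j^5 - 18*j^4 + 6*j^3 - 18*j^2 - 21*j + 3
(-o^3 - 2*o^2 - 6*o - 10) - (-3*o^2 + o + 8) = -o^3 + o^2 - 7*o - 18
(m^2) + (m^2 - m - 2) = 2*m^2 - m - 2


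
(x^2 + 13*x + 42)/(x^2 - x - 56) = (x + 6)/(x - 8)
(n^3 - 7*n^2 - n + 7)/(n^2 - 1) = n - 7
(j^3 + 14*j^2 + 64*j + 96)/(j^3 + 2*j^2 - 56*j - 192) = (j + 4)/(j - 8)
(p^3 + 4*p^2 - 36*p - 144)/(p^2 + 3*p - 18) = (p^2 - 2*p - 24)/(p - 3)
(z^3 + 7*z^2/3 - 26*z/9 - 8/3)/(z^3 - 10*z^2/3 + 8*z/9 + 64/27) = 3*(z + 3)/(3*z - 8)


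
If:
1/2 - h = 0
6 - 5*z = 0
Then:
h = 1/2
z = 6/5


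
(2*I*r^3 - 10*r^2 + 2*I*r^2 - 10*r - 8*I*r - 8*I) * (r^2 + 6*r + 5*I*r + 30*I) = 2*I*r^5 - 20*r^4 + 14*I*r^4 - 140*r^3 - 46*I*r^3 - 80*r^2 - 406*I*r^2 + 280*r - 348*I*r + 240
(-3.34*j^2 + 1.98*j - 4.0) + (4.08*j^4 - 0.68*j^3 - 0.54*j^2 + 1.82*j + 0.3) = 4.08*j^4 - 0.68*j^3 - 3.88*j^2 + 3.8*j - 3.7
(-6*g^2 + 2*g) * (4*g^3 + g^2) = -24*g^5 + 2*g^4 + 2*g^3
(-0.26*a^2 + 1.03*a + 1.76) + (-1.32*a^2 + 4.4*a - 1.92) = -1.58*a^2 + 5.43*a - 0.16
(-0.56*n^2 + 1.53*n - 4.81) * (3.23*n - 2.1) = -1.8088*n^3 + 6.1179*n^2 - 18.7493*n + 10.101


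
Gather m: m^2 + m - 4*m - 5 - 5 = m^2 - 3*m - 10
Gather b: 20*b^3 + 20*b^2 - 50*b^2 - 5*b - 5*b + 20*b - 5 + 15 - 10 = 20*b^3 - 30*b^2 + 10*b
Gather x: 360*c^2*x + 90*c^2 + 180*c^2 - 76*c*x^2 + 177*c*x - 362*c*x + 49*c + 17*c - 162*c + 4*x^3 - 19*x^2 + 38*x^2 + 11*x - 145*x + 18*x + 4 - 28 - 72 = 270*c^2 - 96*c + 4*x^3 + x^2*(19 - 76*c) + x*(360*c^2 - 185*c - 116) - 96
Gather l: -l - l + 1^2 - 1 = -2*l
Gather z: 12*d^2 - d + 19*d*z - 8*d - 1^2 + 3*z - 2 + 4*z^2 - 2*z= 12*d^2 - 9*d + 4*z^2 + z*(19*d + 1) - 3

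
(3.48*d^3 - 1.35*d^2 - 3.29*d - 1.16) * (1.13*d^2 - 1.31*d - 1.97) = 3.9324*d^5 - 6.0843*d^4 - 8.8048*d^3 + 5.6586*d^2 + 8.0009*d + 2.2852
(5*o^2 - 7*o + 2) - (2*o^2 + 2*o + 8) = 3*o^2 - 9*o - 6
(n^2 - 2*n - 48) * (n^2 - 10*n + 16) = n^4 - 12*n^3 - 12*n^2 + 448*n - 768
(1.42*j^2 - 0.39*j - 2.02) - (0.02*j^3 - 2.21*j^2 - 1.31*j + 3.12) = -0.02*j^3 + 3.63*j^2 + 0.92*j - 5.14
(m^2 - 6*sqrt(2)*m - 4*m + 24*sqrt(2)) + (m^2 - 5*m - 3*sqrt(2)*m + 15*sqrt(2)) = 2*m^2 - 9*sqrt(2)*m - 9*m + 39*sqrt(2)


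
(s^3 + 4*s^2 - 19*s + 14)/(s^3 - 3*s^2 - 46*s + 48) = (s^2 + 5*s - 14)/(s^2 - 2*s - 48)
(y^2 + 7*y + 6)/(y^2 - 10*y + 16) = (y^2 + 7*y + 6)/(y^2 - 10*y + 16)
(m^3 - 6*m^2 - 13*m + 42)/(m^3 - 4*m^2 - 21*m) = (m - 2)/m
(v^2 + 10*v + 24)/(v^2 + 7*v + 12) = (v + 6)/(v + 3)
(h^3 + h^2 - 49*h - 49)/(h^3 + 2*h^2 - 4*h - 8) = (h^3 + h^2 - 49*h - 49)/(h^3 + 2*h^2 - 4*h - 8)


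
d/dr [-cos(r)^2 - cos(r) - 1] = sin(r) + sin(2*r)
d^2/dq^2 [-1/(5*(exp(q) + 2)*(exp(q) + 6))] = 4*(-exp(3*q) - 6*exp(2*q) - 4*exp(q) + 24)*exp(q)/(5*(exp(6*q) + 24*exp(5*q) + 228*exp(4*q) + 1088*exp(3*q) + 2736*exp(2*q) + 3456*exp(q) + 1728))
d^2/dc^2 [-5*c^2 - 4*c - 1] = -10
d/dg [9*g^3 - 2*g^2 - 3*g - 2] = 27*g^2 - 4*g - 3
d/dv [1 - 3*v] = -3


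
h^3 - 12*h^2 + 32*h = h*(h - 8)*(h - 4)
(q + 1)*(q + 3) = q^2 + 4*q + 3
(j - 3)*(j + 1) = j^2 - 2*j - 3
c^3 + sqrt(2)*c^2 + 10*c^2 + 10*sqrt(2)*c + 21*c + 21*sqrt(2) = (c + 3)*(c + 7)*(c + sqrt(2))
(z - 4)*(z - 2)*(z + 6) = z^3 - 28*z + 48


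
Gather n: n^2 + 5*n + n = n^2 + 6*n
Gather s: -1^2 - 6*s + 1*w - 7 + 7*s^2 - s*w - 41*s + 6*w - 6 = 7*s^2 + s*(-w - 47) + 7*w - 14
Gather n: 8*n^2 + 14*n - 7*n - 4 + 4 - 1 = 8*n^2 + 7*n - 1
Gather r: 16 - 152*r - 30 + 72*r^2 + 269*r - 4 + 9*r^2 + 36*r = 81*r^2 + 153*r - 18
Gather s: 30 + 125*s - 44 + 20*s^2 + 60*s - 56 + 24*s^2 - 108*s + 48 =44*s^2 + 77*s - 22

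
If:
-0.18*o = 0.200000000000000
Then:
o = -1.11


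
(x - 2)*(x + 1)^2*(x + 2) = x^4 + 2*x^3 - 3*x^2 - 8*x - 4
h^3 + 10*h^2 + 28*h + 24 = (h + 2)^2*(h + 6)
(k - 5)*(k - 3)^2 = k^3 - 11*k^2 + 39*k - 45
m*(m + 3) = m^2 + 3*m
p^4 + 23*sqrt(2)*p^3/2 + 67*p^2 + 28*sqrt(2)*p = p*(p + sqrt(2)/2)*(p + 4*sqrt(2))*(p + 7*sqrt(2))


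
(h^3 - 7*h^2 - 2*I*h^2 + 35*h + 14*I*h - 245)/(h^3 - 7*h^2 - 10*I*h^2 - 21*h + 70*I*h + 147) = (h + 5*I)/(h - 3*I)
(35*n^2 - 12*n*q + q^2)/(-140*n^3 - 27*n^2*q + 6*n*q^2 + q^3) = (-7*n + q)/(28*n^2 + 11*n*q + q^2)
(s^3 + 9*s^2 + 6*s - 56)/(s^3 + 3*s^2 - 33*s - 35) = (s^2 + 2*s - 8)/(s^2 - 4*s - 5)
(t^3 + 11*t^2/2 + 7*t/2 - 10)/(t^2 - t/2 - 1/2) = (2*t^2 + 13*t + 20)/(2*t + 1)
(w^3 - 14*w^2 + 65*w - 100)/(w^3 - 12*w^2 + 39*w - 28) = (w^2 - 10*w + 25)/(w^2 - 8*w + 7)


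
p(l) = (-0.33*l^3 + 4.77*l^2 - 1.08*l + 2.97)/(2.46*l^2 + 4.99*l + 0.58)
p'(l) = (-4.92*l - 4.99)*(-0.33*l^3 + 4.77*l^2 - 1.08*l + 2.97)/(2.46*l^2 + 4.99*l + 0.58)^2 + (-0.99*l^2 + 9.54*l - 1.08)/(2.46*l^2 + 4.99*l + 0.58)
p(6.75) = 0.76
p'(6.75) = -0.07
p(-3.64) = 5.73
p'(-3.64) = 1.67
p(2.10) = 0.85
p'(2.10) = 0.07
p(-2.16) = 24.15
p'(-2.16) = 85.86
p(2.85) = 0.89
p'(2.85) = 0.03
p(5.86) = 0.82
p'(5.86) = -0.06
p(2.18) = 0.86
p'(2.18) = 0.07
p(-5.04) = 4.53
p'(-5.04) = 0.41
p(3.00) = 0.90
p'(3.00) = 0.03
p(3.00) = 0.90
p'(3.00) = 0.03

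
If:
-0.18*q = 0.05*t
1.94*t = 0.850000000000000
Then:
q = -0.12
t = 0.44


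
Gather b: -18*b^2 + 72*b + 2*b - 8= -18*b^2 + 74*b - 8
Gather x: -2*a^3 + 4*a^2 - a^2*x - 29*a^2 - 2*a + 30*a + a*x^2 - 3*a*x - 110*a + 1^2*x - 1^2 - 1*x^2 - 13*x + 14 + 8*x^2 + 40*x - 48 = -2*a^3 - 25*a^2 - 82*a + x^2*(a + 7) + x*(-a^2 - 3*a + 28) - 35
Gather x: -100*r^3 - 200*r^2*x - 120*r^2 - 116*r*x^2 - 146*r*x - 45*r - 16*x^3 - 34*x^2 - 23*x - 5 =-100*r^3 - 120*r^2 - 45*r - 16*x^3 + x^2*(-116*r - 34) + x*(-200*r^2 - 146*r - 23) - 5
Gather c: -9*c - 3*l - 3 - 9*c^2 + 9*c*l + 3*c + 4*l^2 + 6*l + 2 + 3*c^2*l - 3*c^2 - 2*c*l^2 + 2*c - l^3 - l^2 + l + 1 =c^2*(3*l - 12) + c*(-2*l^2 + 9*l - 4) - l^3 + 3*l^2 + 4*l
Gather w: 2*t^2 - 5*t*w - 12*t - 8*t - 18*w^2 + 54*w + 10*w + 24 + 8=2*t^2 - 20*t - 18*w^2 + w*(64 - 5*t) + 32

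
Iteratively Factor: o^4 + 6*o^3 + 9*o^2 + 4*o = (o + 1)*(o^3 + 5*o^2 + 4*o) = (o + 1)^2*(o^2 + 4*o) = o*(o + 1)^2*(o + 4)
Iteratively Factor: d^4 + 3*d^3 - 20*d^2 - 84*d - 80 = (d + 2)*(d^3 + d^2 - 22*d - 40) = (d + 2)^2*(d^2 - d - 20) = (d + 2)^2*(d + 4)*(d - 5)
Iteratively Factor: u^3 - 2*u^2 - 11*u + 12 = (u - 1)*(u^2 - u - 12) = (u - 1)*(u + 3)*(u - 4)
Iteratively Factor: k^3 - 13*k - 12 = (k + 3)*(k^2 - 3*k - 4) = (k - 4)*(k + 3)*(k + 1)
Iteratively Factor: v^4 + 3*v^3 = (v)*(v^3 + 3*v^2) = v*(v + 3)*(v^2) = v^2*(v + 3)*(v)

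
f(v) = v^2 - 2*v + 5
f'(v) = 2*v - 2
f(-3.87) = 27.72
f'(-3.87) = -9.74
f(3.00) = 8.00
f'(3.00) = 4.00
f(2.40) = 5.96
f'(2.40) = 2.80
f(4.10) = 13.61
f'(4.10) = 6.20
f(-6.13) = 54.84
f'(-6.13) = -14.26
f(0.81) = 4.04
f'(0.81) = -0.38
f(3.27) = 9.15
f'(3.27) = 4.54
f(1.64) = 4.41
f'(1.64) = 1.28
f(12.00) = 125.00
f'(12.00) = 22.00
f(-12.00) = 173.00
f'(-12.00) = -26.00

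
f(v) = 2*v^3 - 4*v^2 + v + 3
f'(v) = 6*v^2 - 8*v + 1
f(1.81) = 3.57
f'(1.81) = 6.18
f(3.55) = 45.62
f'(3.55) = 48.22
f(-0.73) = -0.64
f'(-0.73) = 10.04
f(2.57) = 13.10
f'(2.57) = 20.07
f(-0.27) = 2.40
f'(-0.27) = 3.60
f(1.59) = 2.52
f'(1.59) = 3.45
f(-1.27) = -8.82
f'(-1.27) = 20.84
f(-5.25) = -401.91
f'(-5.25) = 208.38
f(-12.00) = -4041.00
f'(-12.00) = 961.00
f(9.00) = 1146.00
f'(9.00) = 415.00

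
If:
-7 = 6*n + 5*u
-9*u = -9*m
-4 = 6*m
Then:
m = -2/3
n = -11/18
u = -2/3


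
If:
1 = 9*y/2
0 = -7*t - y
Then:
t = -2/63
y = 2/9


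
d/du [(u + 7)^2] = 2*u + 14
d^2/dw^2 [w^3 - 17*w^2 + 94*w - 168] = 6*w - 34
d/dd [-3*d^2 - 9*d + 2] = -6*d - 9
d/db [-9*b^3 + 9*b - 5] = 9 - 27*b^2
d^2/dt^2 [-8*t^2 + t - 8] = -16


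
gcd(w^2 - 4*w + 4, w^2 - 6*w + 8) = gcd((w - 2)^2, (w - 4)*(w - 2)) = w - 2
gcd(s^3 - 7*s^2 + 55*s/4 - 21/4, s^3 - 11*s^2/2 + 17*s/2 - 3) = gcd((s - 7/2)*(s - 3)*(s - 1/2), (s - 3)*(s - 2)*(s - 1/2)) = s^2 - 7*s/2 + 3/2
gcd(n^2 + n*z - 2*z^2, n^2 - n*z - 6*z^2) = n + 2*z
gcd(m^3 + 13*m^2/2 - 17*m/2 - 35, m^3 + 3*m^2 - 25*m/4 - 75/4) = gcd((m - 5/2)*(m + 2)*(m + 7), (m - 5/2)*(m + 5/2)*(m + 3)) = m - 5/2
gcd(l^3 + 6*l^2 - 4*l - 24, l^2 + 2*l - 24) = l + 6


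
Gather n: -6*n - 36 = -6*n - 36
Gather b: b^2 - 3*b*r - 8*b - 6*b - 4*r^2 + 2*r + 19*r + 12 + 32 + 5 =b^2 + b*(-3*r - 14) - 4*r^2 + 21*r + 49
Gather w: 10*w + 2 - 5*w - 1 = 5*w + 1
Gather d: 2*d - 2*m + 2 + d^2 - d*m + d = d^2 + d*(3 - m) - 2*m + 2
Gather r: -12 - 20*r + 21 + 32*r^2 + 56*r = 32*r^2 + 36*r + 9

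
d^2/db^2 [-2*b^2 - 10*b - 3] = -4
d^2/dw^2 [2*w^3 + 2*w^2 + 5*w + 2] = 12*w + 4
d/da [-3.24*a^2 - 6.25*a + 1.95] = -6.48*a - 6.25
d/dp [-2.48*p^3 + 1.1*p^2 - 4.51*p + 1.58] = -7.44*p^2 + 2.2*p - 4.51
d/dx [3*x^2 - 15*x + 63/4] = 6*x - 15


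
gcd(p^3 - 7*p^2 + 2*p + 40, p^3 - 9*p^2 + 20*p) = p^2 - 9*p + 20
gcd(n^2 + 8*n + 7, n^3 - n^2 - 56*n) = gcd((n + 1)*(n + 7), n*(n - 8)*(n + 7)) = n + 7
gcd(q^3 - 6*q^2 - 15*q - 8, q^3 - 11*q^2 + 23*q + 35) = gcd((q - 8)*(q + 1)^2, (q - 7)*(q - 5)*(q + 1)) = q + 1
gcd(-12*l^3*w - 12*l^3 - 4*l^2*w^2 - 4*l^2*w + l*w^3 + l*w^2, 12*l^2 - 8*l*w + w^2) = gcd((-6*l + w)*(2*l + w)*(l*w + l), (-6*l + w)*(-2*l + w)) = -6*l + w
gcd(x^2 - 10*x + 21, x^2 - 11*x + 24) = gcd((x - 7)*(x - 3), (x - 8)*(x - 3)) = x - 3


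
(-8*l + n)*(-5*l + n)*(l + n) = 40*l^3 + 27*l^2*n - 12*l*n^2 + n^3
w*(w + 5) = w^2 + 5*w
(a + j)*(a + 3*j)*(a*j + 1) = a^3*j + 4*a^2*j^2 + a^2 + 3*a*j^3 + 4*a*j + 3*j^2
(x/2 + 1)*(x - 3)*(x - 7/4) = x^3/2 - 11*x^2/8 - 17*x/8 + 21/4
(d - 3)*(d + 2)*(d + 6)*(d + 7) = d^4 + 12*d^3 + 23*d^2 - 120*d - 252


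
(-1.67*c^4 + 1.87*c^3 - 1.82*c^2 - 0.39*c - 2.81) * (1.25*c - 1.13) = -2.0875*c^5 + 4.2246*c^4 - 4.3881*c^3 + 1.5691*c^2 - 3.0718*c + 3.1753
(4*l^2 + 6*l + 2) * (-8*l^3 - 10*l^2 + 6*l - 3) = -32*l^5 - 88*l^4 - 52*l^3 + 4*l^2 - 6*l - 6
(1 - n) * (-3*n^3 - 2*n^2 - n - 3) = 3*n^4 - n^3 - n^2 + 2*n - 3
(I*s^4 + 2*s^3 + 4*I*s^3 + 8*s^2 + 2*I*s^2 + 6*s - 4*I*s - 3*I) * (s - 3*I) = I*s^5 + 5*s^4 + 4*I*s^4 + 20*s^3 - 4*I*s^3 + 12*s^2 - 28*I*s^2 - 12*s - 21*I*s - 9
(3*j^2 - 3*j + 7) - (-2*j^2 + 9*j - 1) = 5*j^2 - 12*j + 8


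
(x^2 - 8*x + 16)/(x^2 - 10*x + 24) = (x - 4)/(x - 6)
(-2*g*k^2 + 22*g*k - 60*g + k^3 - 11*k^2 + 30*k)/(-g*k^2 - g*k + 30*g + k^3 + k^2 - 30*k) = (2*g*k - 12*g - k^2 + 6*k)/(g*k + 6*g - k^2 - 6*k)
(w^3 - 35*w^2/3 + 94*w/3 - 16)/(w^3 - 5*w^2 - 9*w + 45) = (3*w^2 - 26*w + 16)/(3*(w^2 - 2*w - 15))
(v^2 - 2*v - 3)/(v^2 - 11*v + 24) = (v + 1)/(v - 8)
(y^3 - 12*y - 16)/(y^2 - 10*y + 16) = (y^3 - 12*y - 16)/(y^2 - 10*y + 16)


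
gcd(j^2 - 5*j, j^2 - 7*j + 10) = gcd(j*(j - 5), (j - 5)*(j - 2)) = j - 5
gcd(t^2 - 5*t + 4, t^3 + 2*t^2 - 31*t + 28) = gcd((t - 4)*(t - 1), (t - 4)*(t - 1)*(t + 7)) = t^2 - 5*t + 4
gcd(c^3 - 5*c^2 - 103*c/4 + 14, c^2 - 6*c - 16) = c - 8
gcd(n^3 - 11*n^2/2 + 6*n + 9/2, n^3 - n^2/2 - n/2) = n + 1/2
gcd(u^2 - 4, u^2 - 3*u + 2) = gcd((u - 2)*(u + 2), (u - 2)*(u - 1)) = u - 2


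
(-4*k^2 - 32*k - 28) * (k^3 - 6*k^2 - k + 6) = -4*k^5 - 8*k^4 + 168*k^3 + 176*k^2 - 164*k - 168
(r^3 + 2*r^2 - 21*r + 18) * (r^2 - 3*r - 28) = r^5 - r^4 - 55*r^3 + 25*r^2 + 534*r - 504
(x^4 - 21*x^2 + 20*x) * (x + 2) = x^5 + 2*x^4 - 21*x^3 - 22*x^2 + 40*x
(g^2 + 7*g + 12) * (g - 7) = g^3 - 37*g - 84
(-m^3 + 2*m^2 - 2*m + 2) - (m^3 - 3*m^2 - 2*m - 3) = -2*m^3 + 5*m^2 + 5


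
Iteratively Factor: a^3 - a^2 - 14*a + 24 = (a - 2)*(a^2 + a - 12) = (a - 2)*(a + 4)*(a - 3)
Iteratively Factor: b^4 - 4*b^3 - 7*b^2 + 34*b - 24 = (b - 2)*(b^3 - 2*b^2 - 11*b + 12) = (b - 2)*(b + 3)*(b^2 - 5*b + 4) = (b - 4)*(b - 2)*(b + 3)*(b - 1)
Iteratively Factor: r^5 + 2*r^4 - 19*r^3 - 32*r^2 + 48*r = (r)*(r^4 + 2*r^3 - 19*r^2 - 32*r + 48) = r*(r + 3)*(r^3 - r^2 - 16*r + 16) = r*(r + 3)*(r + 4)*(r^2 - 5*r + 4) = r*(r - 4)*(r + 3)*(r + 4)*(r - 1)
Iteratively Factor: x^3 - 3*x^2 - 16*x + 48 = (x + 4)*(x^2 - 7*x + 12) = (x - 3)*(x + 4)*(x - 4)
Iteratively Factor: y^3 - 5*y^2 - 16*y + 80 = (y - 4)*(y^2 - y - 20) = (y - 5)*(y - 4)*(y + 4)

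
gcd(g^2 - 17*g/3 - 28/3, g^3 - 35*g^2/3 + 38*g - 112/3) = g - 7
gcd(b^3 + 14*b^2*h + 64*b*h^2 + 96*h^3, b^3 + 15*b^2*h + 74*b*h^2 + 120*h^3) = b^2 + 10*b*h + 24*h^2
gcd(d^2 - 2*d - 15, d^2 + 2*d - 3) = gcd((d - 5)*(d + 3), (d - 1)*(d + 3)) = d + 3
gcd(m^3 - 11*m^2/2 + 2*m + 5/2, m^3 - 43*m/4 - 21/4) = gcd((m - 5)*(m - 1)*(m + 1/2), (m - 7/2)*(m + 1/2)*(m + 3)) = m + 1/2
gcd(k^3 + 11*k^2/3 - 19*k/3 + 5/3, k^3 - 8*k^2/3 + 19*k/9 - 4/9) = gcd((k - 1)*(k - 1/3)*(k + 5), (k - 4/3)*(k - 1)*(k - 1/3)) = k^2 - 4*k/3 + 1/3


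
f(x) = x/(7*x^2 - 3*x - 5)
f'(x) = x*(3 - 14*x)/(7*x^2 - 3*x - 5)^2 + 1/(7*x^2 - 3*x - 5)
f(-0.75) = -0.63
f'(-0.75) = -6.34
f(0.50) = -0.11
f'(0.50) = -0.30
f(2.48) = 0.08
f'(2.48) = -0.05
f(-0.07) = 0.01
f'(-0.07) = -0.22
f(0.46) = -0.09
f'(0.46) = -0.27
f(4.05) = 0.04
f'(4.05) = -0.01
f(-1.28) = -0.12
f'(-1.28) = -0.15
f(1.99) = 0.12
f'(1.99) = -0.12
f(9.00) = 0.02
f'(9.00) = 0.00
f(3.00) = 0.06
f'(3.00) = -0.03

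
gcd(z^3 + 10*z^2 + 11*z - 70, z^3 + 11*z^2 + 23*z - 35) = z^2 + 12*z + 35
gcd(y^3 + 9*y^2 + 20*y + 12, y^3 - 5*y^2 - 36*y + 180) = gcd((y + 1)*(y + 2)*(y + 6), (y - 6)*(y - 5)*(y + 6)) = y + 6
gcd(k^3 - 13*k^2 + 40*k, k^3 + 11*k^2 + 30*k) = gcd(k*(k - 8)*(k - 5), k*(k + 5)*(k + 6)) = k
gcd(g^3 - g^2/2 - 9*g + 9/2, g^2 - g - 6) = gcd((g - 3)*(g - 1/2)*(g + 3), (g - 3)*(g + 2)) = g - 3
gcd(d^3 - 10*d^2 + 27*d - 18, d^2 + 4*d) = 1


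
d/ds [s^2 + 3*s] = 2*s + 3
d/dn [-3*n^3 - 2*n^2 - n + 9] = -9*n^2 - 4*n - 1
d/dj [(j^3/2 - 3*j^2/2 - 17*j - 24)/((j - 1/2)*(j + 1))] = 2*(j^4 + j^3 + 31*j^2 + 99*j + 41)/(4*j^4 + 4*j^3 - 3*j^2 - 2*j + 1)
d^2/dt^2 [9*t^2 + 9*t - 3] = 18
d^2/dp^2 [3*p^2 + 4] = 6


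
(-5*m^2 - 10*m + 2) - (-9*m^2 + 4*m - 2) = 4*m^2 - 14*m + 4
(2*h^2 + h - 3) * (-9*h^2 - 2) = -18*h^4 - 9*h^3 + 23*h^2 - 2*h + 6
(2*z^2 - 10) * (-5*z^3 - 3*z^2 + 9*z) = -10*z^5 - 6*z^4 + 68*z^3 + 30*z^2 - 90*z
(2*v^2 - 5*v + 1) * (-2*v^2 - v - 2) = -4*v^4 + 8*v^3 - v^2 + 9*v - 2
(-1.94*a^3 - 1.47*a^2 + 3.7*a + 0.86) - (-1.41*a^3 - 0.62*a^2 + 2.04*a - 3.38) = -0.53*a^3 - 0.85*a^2 + 1.66*a + 4.24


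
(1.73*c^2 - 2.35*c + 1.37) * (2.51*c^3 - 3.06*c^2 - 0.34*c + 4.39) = 4.3423*c^5 - 11.1923*c^4 + 10.0415*c^3 + 4.2015*c^2 - 10.7823*c + 6.0143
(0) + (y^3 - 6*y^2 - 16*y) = y^3 - 6*y^2 - 16*y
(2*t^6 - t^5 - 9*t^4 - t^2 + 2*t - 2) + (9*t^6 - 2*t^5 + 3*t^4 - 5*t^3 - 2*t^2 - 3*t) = 11*t^6 - 3*t^5 - 6*t^4 - 5*t^3 - 3*t^2 - t - 2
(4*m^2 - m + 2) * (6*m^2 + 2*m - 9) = 24*m^4 + 2*m^3 - 26*m^2 + 13*m - 18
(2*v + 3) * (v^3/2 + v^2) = v^4 + 7*v^3/2 + 3*v^2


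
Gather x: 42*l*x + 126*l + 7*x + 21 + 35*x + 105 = 126*l + x*(42*l + 42) + 126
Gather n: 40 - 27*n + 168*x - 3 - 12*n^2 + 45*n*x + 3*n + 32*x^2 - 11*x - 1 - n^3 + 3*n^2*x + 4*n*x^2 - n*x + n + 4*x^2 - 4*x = -n^3 + n^2*(3*x - 12) + n*(4*x^2 + 44*x - 23) + 36*x^2 + 153*x + 36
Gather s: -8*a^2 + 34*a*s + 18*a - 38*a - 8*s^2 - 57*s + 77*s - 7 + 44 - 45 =-8*a^2 - 20*a - 8*s^2 + s*(34*a + 20) - 8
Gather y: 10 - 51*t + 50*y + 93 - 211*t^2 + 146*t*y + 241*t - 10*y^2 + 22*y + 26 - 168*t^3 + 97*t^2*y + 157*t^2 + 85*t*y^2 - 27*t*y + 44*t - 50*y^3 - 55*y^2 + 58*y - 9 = -168*t^3 - 54*t^2 + 234*t - 50*y^3 + y^2*(85*t - 65) + y*(97*t^2 + 119*t + 130) + 120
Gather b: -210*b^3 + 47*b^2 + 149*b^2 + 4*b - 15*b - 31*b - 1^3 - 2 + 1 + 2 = -210*b^3 + 196*b^2 - 42*b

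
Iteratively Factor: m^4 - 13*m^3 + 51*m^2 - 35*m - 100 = (m - 5)*(m^3 - 8*m^2 + 11*m + 20) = (m - 5)^2*(m^2 - 3*m - 4) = (m - 5)^2*(m + 1)*(m - 4)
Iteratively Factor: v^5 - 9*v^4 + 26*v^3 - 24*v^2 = (v - 3)*(v^4 - 6*v^3 + 8*v^2) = (v - 3)*(v - 2)*(v^3 - 4*v^2) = (v - 4)*(v - 3)*(v - 2)*(v^2) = v*(v - 4)*(v - 3)*(v - 2)*(v)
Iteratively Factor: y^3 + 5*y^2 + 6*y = (y + 3)*(y^2 + 2*y) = y*(y + 3)*(y + 2)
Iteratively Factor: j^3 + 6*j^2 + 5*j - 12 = (j - 1)*(j^2 + 7*j + 12) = (j - 1)*(j + 3)*(j + 4)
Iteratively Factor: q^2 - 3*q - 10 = (q + 2)*(q - 5)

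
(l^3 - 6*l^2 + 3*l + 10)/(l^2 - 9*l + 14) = (l^2 - 4*l - 5)/(l - 7)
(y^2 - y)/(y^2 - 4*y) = (y - 1)/(y - 4)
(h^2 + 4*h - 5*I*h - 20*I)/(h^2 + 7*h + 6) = (h^2 + h*(4 - 5*I) - 20*I)/(h^2 + 7*h + 6)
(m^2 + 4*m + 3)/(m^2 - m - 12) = (m + 1)/(m - 4)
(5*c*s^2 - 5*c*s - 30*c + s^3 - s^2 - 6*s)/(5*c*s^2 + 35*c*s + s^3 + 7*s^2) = (s^2 - s - 6)/(s*(s + 7))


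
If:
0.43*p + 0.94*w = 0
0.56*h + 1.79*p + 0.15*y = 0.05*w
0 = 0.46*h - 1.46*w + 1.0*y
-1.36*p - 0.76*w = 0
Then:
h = 0.00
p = 0.00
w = 0.00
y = 0.00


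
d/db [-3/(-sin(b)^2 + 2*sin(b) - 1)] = -6*cos(b)/(sin(b) - 1)^3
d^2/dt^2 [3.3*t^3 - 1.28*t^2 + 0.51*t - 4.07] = 19.8*t - 2.56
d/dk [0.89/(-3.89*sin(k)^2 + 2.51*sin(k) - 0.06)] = (6.9242*sin(k) - 2.2339)*cos(k)/(3.89*sin(k)^2 - 2.51*sin(k) + 0.06)^2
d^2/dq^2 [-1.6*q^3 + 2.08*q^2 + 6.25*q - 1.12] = 4.16 - 9.6*q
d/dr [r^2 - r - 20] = 2*r - 1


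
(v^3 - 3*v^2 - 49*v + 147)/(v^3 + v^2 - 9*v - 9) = (v^2 - 49)/(v^2 + 4*v + 3)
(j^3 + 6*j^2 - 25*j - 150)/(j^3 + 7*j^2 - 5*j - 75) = (j^2 + j - 30)/(j^2 + 2*j - 15)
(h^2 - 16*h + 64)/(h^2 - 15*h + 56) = (h - 8)/(h - 7)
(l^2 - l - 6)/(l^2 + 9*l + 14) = (l - 3)/(l + 7)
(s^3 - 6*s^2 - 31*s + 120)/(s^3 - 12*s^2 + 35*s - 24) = (s + 5)/(s - 1)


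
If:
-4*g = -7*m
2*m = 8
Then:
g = 7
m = 4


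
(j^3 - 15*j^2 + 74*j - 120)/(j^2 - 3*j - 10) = (j^2 - 10*j + 24)/(j + 2)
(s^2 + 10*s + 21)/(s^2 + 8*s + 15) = (s + 7)/(s + 5)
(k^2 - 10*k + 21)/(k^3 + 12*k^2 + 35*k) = (k^2 - 10*k + 21)/(k*(k^2 + 12*k + 35))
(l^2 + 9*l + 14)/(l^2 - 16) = (l^2 + 9*l + 14)/(l^2 - 16)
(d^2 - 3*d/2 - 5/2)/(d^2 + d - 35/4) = 2*(d + 1)/(2*d + 7)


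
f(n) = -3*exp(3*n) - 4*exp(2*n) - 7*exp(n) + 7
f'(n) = -9*exp(3*n) - 8*exp(2*n) - 7*exp(n)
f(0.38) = -21.17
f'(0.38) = -55.48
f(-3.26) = 6.73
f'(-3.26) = -0.28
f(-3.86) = 6.85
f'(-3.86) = -0.15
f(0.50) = -28.86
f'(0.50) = -73.62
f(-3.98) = 6.87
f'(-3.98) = -0.13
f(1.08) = -124.90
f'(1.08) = -319.79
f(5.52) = -46921019.02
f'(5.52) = -140510312.57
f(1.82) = -893.86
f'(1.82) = -2463.81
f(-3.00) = 6.64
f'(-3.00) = -0.37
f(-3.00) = 6.64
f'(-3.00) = -0.37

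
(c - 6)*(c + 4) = c^2 - 2*c - 24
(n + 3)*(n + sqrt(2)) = n^2 + sqrt(2)*n + 3*n + 3*sqrt(2)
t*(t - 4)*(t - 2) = t^3 - 6*t^2 + 8*t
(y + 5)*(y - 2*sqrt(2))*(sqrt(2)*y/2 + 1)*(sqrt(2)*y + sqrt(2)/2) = y^4 - sqrt(2)*y^3 + 11*y^3/2 - 11*sqrt(2)*y^2/2 - 3*y^2/2 - 22*y - 5*sqrt(2)*y/2 - 10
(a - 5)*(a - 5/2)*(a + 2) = a^3 - 11*a^2/2 - 5*a/2 + 25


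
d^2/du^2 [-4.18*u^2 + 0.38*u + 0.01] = -8.36000000000000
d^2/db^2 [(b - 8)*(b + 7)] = 2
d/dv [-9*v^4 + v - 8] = 1 - 36*v^3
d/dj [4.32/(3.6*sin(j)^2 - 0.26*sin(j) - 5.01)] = (1.1232 - 31.104*sin(j))*cos(j)/(-3.6*sin(j)^2 + 0.26*sin(j) + 5.01)^2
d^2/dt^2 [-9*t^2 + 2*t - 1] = -18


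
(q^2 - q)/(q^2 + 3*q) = (q - 1)/(q + 3)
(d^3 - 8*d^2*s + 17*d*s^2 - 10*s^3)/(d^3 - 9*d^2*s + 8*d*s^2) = (-d^2 + 7*d*s - 10*s^2)/(d*(-d + 8*s))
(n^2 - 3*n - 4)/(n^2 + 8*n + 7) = (n - 4)/(n + 7)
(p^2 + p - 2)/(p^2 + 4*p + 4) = (p - 1)/(p + 2)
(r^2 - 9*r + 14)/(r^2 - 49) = (r - 2)/(r + 7)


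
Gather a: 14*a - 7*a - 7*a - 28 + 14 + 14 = 0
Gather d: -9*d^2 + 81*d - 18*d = -9*d^2 + 63*d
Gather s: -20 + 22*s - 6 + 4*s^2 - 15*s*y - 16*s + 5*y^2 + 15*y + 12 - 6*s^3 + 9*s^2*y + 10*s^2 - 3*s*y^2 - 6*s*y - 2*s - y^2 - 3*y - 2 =-6*s^3 + s^2*(9*y + 14) + s*(-3*y^2 - 21*y + 4) + 4*y^2 + 12*y - 16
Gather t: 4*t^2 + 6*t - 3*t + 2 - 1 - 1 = 4*t^2 + 3*t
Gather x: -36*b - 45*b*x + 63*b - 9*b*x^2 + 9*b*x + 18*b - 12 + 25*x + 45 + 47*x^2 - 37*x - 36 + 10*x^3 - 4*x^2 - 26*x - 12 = 45*b + 10*x^3 + x^2*(43 - 9*b) + x*(-36*b - 38) - 15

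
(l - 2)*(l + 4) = l^2 + 2*l - 8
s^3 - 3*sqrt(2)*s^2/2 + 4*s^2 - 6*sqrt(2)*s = s*(s + 4)*(s - 3*sqrt(2)/2)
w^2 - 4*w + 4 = (w - 2)^2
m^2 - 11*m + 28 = (m - 7)*(m - 4)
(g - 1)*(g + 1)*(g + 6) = g^3 + 6*g^2 - g - 6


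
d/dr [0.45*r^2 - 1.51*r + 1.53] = 0.9*r - 1.51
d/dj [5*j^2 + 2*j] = 10*j + 2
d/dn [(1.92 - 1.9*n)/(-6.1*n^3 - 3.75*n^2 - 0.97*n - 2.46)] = (-23.18*n^3 + 28.011*n^2 + 14.4*n + 6.5364)/(37.21*n^6 + 45.75*n^5 + 25.8965*n^4 + 37.287*n^3 + 19.3909*n^2 + 4.7724*n + 6.0516)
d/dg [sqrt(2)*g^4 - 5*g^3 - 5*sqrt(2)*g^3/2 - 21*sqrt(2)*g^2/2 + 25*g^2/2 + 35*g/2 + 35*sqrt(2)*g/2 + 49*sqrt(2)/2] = 4*sqrt(2)*g^3 - 15*g^2 - 15*sqrt(2)*g^2/2 - 21*sqrt(2)*g + 25*g + 35/2 + 35*sqrt(2)/2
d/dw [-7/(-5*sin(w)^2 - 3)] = -140*sin(2*w)/(5*cos(2*w) - 11)^2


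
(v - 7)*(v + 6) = v^2 - v - 42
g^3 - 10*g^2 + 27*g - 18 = (g - 6)*(g - 3)*(g - 1)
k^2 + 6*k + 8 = (k + 2)*(k + 4)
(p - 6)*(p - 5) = p^2 - 11*p + 30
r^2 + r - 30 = (r - 5)*(r + 6)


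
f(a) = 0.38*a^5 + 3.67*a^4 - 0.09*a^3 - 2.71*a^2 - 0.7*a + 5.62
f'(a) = 1.9*a^4 + 14.68*a^3 - 0.27*a^2 - 5.42*a - 0.7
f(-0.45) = 5.54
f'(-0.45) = 0.42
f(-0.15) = 5.67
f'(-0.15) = 0.06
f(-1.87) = 34.23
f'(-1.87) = -64.27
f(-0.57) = 5.52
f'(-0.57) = -0.22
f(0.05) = 5.58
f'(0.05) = -0.97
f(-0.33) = 5.60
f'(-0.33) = 0.55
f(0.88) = 5.25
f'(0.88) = 5.46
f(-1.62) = 21.06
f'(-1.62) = -41.95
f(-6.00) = 1733.14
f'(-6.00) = -686.38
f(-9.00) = 1498.27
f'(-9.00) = 1790.39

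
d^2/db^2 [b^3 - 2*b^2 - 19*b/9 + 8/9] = 6*b - 4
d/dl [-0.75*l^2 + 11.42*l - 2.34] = 11.42 - 1.5*l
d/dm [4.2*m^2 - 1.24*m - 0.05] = 8.4*m - 1.24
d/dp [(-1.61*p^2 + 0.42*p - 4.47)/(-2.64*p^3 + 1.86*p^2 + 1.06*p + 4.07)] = (-4.2504*p^4 + 2.2176*p^3 - 37.8902*p^2 + 3.523*p + 6.4476)/(6.9696*p^6 - 9.8208*p^5 - 2.1372*p^4 - 17.5464*p^3 + 16.264*p^2 + 8.6284*p + 16.5649)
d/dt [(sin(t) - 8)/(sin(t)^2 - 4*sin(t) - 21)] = (16*sin(t) + cos(t)^2 - 54)*cos(t)/((sin(t) - 7)^2*(sin(t) + 3)^2)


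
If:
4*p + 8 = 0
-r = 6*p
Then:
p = -2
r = 12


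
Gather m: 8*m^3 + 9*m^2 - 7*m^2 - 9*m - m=8*m^3 + 2*m^2 - 10*m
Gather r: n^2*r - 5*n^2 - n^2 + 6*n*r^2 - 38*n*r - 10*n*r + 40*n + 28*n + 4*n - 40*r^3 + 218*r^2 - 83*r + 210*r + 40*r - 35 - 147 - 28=-6*n^2 + 72*n - 40*r^3 + r^2*(6*n + 218) + r*(n^2 - 48*n + 167) - 210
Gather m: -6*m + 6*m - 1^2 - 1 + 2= 0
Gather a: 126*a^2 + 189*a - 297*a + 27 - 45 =126*a^2 - 108*a - 18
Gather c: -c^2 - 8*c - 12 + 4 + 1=-c^2 - 8*c - 7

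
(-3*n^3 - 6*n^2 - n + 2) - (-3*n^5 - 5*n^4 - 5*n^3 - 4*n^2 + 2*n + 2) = 3*n^5 + 5*n^4 + 2*n^3 - 2*n^2 - 3*n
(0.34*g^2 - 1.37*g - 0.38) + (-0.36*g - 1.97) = 0.34*g^2 - 1.73*g - 2.35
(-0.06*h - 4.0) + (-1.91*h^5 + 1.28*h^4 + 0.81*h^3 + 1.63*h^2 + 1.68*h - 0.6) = -1.91*h^5 + 1.28*h^4 + 0.81*h^3 + 1.63*h^2 + 1.62*h - 4.6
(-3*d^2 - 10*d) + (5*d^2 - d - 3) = 2*d^2 - 11*d - 3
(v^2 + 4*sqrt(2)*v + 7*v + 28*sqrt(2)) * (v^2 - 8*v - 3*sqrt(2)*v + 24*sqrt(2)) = v^4 - v^3 + sqrt(2)*v^3 - 80*v^2 - sqrt(2)*v^2 - 56*sqrt(2)*v + 24*v + 1344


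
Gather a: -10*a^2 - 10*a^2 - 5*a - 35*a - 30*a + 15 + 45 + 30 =-20*a^2 - 70*a + 90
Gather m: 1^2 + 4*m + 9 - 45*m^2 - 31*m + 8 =-45*m^2 - 27*m + 18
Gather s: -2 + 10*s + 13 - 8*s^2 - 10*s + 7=18 - 8*s^2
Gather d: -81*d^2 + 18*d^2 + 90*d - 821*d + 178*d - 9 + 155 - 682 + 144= -63*d^2 - 553*d - 392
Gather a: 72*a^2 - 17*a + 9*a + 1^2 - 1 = 72*a^2 - 8*a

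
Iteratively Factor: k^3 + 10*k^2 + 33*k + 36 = (k + 3)*(k^2 + 7*k + 12) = (k + 3)*(k + 4)*(k + 3)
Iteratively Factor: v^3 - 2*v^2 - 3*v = (v - 3)*(v^2 + v) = (v - 3)*(v + 1)*(v)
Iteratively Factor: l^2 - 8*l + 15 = (l - 3)*(l - 5)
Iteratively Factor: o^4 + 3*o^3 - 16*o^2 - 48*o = (o)*(o^3 + 3*o^2 - 16*o - 48) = o*(o - 4)*(o^2 + 7*o + 12) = o*(o - 4)*(o + 3)*(o + 4)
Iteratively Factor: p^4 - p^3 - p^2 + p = (p - 1)*(p^3 - p) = (p - 1)^2*(p^2 + p) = p*(p - 1)^2*(p + 1)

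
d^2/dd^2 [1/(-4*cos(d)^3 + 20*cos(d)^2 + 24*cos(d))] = ((sin(d)^2 + 5*cos(d) + 5)*(21*cos(d) + 40*cos(2*d) - 9*cos(3*d))*cos(d)/4 + 2*(-3*cos(d)^2 + 10*cos(d) + 6)^2*sin(d)^2)/(4*(sin(d)^2 + 5*cos(d) + 5)^3*cos(d)^3)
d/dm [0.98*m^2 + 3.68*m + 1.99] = 1.96*m + 3.68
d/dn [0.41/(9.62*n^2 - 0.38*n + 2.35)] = (0.1558 - 7.8884*n)/(9.62*n^2 - 0.38*n + 2.35)^2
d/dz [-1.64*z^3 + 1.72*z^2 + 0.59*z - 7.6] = -4.92*z^2 + 3.44*z + 0.59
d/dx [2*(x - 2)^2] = 4*x - 8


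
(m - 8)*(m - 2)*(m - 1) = m^3 - 11*m^2 + 26*m - 16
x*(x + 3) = x^2 + 3*x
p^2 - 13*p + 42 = (p - 7)*(p - 6)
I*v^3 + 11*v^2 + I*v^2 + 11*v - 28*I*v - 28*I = (v - 7*I)*(v - 4*I)*(I*v + I)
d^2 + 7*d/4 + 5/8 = (d + 1/2)*(d + 5/4)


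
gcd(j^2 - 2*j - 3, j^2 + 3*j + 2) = j + 1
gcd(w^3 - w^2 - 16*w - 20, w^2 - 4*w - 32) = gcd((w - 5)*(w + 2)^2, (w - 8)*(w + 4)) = 1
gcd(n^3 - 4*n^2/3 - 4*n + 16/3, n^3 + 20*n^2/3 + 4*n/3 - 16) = n^2 + 2*n/3 - 8/3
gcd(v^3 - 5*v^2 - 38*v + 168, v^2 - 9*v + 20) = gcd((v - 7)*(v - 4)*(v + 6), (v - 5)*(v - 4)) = v - 4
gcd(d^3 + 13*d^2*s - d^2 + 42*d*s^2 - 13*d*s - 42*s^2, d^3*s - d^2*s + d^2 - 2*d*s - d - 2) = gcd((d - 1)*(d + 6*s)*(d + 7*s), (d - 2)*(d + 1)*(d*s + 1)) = 1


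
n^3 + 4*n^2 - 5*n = n*(n - 1)*(n + 5)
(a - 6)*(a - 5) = a^2 - 11*a + 30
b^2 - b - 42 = (b - 7)*(b + 6)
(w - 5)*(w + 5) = w^2 - 25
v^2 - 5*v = v*(v - 5)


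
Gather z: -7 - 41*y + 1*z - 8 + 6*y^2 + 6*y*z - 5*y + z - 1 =6*y^2 - 46*y + z*(6*y + 2) - 16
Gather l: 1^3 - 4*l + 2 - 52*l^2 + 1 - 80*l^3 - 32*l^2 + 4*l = -80*l^3 - 84*l^2 + 4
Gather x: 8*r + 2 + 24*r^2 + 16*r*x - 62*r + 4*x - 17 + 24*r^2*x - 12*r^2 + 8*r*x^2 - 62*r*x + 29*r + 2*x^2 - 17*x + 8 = 12*r^2 - 25*r + x^2*(8*r + 2) + x*(24*r^2 - 46*r - 13) - 7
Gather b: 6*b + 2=6*b + 2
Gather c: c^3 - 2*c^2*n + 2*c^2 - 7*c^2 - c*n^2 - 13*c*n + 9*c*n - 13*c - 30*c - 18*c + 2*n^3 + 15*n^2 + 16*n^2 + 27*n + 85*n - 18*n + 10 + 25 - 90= c^3 + c^2*(-2*n - 5) + c*(-n^2 - 4*n - 61) + 2*n^3 + 31*n^2 + 94*n - 55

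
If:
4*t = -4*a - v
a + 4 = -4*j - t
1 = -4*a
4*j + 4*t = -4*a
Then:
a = -1/4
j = -4/3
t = 19/12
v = -16/3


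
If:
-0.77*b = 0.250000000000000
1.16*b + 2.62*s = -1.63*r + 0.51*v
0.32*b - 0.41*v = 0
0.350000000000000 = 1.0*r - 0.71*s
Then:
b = -0.32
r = 0.29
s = -0.09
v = -0.25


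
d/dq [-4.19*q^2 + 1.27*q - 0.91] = 1.27 - 8.38*q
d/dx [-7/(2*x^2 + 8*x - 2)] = 7*(x + 2)/(x^2 + 4*x - 1)^2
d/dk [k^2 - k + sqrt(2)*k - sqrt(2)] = 2*k - 1 + sqrt(2)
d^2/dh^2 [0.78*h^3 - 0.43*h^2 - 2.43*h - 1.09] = 4.68*h - 0.86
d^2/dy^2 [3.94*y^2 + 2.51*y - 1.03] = 7.88000000000000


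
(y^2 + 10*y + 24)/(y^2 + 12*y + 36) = (y + 4)/(y + 6)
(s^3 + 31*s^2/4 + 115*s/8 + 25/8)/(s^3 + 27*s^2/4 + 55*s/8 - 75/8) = (4*s + 1)/(4*s - 3)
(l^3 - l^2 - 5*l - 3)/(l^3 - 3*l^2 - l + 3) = (l + 1)/(l - 1)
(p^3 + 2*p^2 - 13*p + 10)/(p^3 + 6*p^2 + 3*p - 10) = (p - 2)/(p + 2)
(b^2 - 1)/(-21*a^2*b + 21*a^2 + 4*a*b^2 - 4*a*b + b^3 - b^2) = (-b - 1)/(21*a^2 - 4*a*b - b^2)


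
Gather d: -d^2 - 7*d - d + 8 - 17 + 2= -d^2 - 8*d - 7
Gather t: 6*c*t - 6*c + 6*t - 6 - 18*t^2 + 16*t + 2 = -6*c - 18*t^2 + t*(6*c + 22) - 4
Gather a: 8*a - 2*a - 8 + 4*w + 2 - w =6*a + 3*w - 6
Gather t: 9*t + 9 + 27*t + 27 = 36*t + 36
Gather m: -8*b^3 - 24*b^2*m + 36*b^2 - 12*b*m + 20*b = -8*b^3 + 36*b^2 + 20*b + m*(-24*b^2 - 12*b)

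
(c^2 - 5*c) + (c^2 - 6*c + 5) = 2*c^2 - 11*c + 5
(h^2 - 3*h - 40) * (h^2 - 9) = h^4 - 3*h^3 - 49*h^2 + 27*h + 360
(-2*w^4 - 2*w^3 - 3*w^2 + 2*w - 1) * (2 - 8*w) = 16*w^5 + 12*w^4 + 20*w^3 - 22*w^2 + 12*w - 2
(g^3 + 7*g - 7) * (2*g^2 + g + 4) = 2*g^5 + g^4 + 18*g^3 - 7*g^2 + 21*g - 28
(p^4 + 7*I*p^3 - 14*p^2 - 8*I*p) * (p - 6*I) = p^5 + I*p^4 + 28*p^3 + 76*I*p^2 - 48*p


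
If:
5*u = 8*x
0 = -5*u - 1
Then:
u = -1/5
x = -1/8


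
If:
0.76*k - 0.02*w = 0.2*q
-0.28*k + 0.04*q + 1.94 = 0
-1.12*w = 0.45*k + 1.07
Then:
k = 15.38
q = 59.15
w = -7.13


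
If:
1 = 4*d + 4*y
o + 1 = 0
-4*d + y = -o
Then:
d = -3/20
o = -1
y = 2/5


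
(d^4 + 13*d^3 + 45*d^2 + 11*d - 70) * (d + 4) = d^5 + 17*d^4 + 97*d^3 + 191*d^2 - 26*d - 280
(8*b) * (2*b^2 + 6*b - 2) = 16*b^3 + 48*b^2 - 16*b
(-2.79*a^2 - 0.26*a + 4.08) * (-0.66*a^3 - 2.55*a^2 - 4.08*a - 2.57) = 1.8414*a^5 + 7.2861*a^4 + 9.3534*a^3 - 2.1729*a^2 - 15.9782*a - 10.4856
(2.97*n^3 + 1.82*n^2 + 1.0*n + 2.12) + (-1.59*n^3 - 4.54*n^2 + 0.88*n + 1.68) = 1.38*n^3 - 2.72*n^2 + 1.88*n + 3.8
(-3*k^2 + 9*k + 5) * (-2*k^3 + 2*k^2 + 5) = 6*k^5 - 24*k^4 + 8*k^3 - 5*k^2 + 45*k + 25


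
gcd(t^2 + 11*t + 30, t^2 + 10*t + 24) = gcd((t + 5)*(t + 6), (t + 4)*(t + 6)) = t + 6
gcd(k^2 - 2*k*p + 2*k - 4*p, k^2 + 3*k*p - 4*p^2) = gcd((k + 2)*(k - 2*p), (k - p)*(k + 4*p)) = 1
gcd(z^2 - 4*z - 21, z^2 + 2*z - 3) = z + 3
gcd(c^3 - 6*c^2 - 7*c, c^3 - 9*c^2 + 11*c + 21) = c^2 - 6*c - 7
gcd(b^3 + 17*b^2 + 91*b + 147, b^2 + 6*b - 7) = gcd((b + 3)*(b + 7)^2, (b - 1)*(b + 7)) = b + 7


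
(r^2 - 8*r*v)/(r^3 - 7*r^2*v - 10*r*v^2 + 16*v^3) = r/(r^2 + r*v - 2*v^2)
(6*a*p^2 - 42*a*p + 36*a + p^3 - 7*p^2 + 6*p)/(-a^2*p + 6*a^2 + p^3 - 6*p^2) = (6*a*p - 6*a + p^2 - p)/(-a^2 + p^2)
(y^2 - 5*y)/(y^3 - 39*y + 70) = y/(y^2 + 5*y - 14)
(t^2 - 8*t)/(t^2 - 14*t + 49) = t*(t - 8)/(t^2 - 14*t + 49)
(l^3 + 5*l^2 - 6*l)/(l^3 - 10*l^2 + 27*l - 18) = l*(l + 6)/(l^2 - 9*l + 18)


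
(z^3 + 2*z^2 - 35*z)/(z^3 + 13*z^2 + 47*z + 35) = z*(z - 5)/(z^2 + 6*z + 5)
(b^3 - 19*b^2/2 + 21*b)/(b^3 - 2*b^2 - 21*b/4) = 2*(b - 6)/(2*b + 3)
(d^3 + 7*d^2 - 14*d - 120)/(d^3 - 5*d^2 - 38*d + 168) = (d + 5)/(d - 7)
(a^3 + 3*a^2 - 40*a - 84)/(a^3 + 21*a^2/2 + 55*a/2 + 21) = 2*(a - 6)/(2*a + 3)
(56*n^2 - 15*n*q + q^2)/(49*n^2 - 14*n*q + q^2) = (-8*n + q)/(-7*n + q)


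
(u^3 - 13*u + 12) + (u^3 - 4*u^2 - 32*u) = 2*u^3 - 4*u^2 - 45*u + 12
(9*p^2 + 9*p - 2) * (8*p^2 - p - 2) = 72*p^4 + 63*p^3 - 43*p^2 - 16*p + 4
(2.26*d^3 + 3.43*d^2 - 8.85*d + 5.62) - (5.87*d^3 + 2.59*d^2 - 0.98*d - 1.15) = -3.61*d^3 + 0.84*d^2 - 7.87*d + 6.77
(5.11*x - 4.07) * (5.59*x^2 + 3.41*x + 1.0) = 28.5649*x^3 - 5.3262*x^2 - 8.7687*x - 4.07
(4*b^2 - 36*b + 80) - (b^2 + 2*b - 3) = 3*b^2 - 38*b + 83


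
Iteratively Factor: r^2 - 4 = (r + 2)*(r - 2)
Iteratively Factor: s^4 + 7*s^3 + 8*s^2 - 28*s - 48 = (s + 4)*(s^3 + 3*s^2 - 4*s - 12) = (s + 2)*(s + 4)*(s^2 + s - 6) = (s + 2)*(s + 3)*(s + 4)*(s - 2)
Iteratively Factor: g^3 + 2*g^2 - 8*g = (g + 4)*(g^2 - 2*g) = (g - 2)*(g + 4)*(g)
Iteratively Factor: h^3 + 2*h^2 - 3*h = (h + 3)*(h^2 - h) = h*(h + 3)*(h - 1)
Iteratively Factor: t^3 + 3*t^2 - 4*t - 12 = (t + 2)*(t^2 + t - 6) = (t + 2)*(t + 3)*(t - 2)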